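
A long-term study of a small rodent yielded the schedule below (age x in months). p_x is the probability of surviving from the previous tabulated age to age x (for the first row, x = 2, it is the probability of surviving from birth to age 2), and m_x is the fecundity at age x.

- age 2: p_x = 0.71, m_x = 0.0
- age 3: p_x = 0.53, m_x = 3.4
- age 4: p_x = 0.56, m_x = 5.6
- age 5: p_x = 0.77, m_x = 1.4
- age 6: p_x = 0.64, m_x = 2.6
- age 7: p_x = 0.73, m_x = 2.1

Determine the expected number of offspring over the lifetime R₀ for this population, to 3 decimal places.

Survivorship from birth: l_x = p_2·p_3·…·p_x.
  l_2 = 0.71000
  l_3 = 0.37630
  l_4 = 0.21073
  l_5 = 0.16226
  l_6 = 0.10385
  l_7 = 0.07581
R₀ = Σ l_x m_x:
  age 2: 0.71000 × 0.0 = 0.0000
  age 3: 0.37630 × 3.4 = 1.2794
  age 4: 0.21073 × 5.6 = 1.1801
  age 5: 0.16226 × 1.4 = 0.2272
  age 6: 0.10385 × 2.6 = 0.2700
  age 7: 0.07581 × 2.1 = 0.1592
R₀ = 0.0000 + 1.2794 + 1.1801 + 0.2272 + 0.2700 + 0.1592 = 3.1159

3.116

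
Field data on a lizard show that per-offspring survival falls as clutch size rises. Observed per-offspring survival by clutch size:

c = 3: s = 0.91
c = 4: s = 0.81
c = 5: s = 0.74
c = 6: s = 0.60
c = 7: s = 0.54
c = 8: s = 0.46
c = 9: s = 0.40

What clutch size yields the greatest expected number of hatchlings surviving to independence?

Expected hatchlings surviving to independence = c × s(c):
  c=3: 3 × 0.91 = 2.730
  c=4: 4 × 0.81 = 3.240
  c=5: 5 × 0.74 = 3.700
  c=6: 6 × 0.60 = 3.600
  c=7: 7 × 0.54 = 3.780
  c=8: 8 × 0.46 = 3.680
  c=9: 9 × 0.40 = 3.600
Maximum at c = 7 (3.780 hatchlings surviving to independence).

7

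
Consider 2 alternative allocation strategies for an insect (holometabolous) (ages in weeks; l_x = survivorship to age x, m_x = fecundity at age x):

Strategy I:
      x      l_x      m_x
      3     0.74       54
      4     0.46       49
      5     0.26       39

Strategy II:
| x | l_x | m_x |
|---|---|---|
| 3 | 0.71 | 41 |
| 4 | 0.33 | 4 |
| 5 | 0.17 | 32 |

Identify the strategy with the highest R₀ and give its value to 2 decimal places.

Strategy I: R₀ = 0.74×54 + 0.46×49 + 0.26×39 = 72.6400
Strategy II: R₀ = 0.71×41 + 0.33×4 + 0.17×32 = 35.8700
Highest R₀: strategy I with 72.6400.

72.64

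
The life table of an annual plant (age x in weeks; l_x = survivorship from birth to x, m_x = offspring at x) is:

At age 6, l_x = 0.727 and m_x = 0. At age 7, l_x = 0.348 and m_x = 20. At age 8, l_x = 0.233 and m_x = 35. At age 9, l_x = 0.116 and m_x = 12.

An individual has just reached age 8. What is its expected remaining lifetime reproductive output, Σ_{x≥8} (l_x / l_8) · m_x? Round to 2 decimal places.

40.97

l_8 = 0.233. Conditional survival from age 8 to x is l_x / l_8.
  x=8: (0.233/0.233) × 35 = 35.0000
  x=9: (0.116/0.233) × 12 = 5.9742
Sum = 35.0000 + 5.9742 = 40.9742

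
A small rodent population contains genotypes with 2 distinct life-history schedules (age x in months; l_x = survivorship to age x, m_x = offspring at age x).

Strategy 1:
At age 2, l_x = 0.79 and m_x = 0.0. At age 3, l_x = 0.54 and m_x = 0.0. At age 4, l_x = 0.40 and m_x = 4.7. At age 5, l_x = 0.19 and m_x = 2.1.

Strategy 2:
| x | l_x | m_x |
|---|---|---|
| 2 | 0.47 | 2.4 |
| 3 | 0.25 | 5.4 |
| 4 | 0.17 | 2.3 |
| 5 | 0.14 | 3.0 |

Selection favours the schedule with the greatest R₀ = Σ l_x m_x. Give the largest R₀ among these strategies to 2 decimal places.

Strategy 1: R₀ = 0.79×0.0 + 0.54×0.0 + 0.40×4.7 + 0.19×2.1 = 2.2790
Strategy 2: R₀ = 0.47×2.4 + 0.25×5.4 + 0.17×2.3 + 0.14×3.0 = 3.2890
Highest R₀: strategy 2 with 3.2890.

3.29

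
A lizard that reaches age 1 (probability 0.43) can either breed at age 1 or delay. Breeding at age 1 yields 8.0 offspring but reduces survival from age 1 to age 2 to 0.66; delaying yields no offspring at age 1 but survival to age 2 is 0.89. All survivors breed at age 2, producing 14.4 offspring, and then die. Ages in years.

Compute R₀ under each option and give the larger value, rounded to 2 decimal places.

7.53

breed at age 1: R₀ = 0.43 × (8.0 + 0.66 × 14.4) = 0.43 × 17.5040 = 7.5267
delay to age 2: R₀ = 0.43 × (0.89 × 14.4) = 0.43 × 12.8160 = 5.5109
Higher: breed at age 1 (7.5267).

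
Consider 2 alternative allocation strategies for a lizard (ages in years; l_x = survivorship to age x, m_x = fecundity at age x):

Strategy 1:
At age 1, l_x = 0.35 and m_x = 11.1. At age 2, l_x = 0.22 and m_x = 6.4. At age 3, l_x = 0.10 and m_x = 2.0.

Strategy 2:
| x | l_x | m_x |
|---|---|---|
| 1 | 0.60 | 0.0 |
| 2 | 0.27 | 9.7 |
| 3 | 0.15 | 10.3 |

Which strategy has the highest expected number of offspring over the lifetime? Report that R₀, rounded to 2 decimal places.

5.49

Strategy 1: R₀ = 0.35×11.1 + 0.22×6.4 + 0.10×2.0 = 5.4930
Strategy 2: R₀ = 0.60×0.0 + 0.27×9.7 + 0.15×10.3 = 4.1640
Highest R₀: strategy 1 with 5.4930.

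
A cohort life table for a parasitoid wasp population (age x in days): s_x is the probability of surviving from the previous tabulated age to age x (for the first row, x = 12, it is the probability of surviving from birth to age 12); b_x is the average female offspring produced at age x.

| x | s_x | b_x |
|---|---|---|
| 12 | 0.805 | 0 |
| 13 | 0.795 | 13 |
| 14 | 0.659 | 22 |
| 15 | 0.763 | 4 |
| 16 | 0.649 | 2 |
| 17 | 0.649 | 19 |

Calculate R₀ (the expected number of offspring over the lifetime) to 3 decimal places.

Survivorship from birth: l_x = s_12·s_13·…·s_x.
  l_12 = 0.80500
  l_13 = 0.63998
  l_14 = 0.42174
  l_15 = 0.32179
  l_16 = 0.20884
  l_17 = 0.13554
R₀ = Σ l_x b_x:
  age 12: 0.80500 × 0 = 0.0000
  age 13: 0.63998 × 13 = 8.3197
  age 14: 0.42174 × 22 = 9.2783
  age 15: 0.32179 × 4 = 1.2872
  age 16: 0.20884 × 2 = 0.4177
  age 17: 0.13554 × 19 = 2.5753
R₀ = 0.0000 + 8.3197 + 9.2783 + 1.2872 + 0.4177 + 2.5753 = 21.8781

21.878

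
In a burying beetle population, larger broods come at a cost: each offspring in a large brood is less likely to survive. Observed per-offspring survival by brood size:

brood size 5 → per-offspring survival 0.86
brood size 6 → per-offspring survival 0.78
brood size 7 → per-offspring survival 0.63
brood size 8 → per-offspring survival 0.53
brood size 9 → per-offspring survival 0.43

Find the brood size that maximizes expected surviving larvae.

6

Expected surviving larvae = c × s(c):
  c=5: 5 × 0.86 = 4.300
  c=6: 6 × 0.78 = 4.680
  c=7: 7 × 0.63 = 4.410
  c=8: 8 × 0.53 = 4.240
  c=9: 9 × 0.43 = 3.870
Maximum at c = 6 (4.680 surviving larvae).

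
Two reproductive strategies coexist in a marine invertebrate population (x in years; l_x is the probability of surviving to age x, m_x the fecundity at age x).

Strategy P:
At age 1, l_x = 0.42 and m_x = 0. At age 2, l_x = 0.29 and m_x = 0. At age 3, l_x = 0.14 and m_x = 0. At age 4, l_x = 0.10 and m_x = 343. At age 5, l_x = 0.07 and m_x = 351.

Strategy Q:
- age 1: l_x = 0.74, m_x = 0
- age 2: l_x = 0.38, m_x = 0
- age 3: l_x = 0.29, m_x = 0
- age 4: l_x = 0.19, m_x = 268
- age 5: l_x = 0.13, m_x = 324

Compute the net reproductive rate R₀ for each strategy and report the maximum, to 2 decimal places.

93.04

Strategy P: R₀ = 0.42×0 + 0.29×0 + 0.14×0 + 0.10×343 + 0.07×351 = 58.8700
Strategy Q: R₀ = 0.74×0 + 0.38×0 + 0.29×0 + 0.19×268 + 0.13×324 = 93.0400
Highest R₀: strategy Q with 93.0400.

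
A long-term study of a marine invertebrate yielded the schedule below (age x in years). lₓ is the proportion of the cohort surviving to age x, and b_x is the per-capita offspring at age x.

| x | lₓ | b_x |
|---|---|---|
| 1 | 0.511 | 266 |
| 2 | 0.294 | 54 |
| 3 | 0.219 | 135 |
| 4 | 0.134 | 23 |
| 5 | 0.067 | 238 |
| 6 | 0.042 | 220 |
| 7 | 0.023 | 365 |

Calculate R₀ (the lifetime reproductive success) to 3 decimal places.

R₀ = Σ lₓ b_x:
  age 1: 0.511 × 266 = 135.9260
  age 2: 0.294 × 54 = 15.8760
  age 3: 0.219 × 135 = 29.5650
  age 4: 0.134 × 23 = 3.0820
  age 5: 0.067 × 238 = 15.9460
  age 6: 0.042 × 220 = 9.2400
  age 7: 0.023 × 365 = 8.3950
R₀ = 135.9260 + 15.8760 + 29.5650 + 3.0820 + 15.9460 + 9.2400 + 8.3950 = 218.0300

218.030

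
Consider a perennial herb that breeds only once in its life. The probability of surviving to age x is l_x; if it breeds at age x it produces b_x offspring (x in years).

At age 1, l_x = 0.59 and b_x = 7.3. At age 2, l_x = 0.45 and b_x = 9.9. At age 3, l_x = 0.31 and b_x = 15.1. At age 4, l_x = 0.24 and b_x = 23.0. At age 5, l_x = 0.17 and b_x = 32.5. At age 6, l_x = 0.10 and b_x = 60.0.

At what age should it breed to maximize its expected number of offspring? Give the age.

Expected offspring if breeding at age x = l_x × b_x:
  age 1: 0.59 × 7.3 = 4.307
  age 2: 0.45 × 9.9 = 4.455
  age 3: 0.31 × 15.1 = 4.681
  age 4: 0.24 × 23.0 = 5.520
  age 5: 0.17 × 32.5 = 5.525
  age 6: 0.10 × 60.0 = 6.000
Maximum at age 6 (6.000).

6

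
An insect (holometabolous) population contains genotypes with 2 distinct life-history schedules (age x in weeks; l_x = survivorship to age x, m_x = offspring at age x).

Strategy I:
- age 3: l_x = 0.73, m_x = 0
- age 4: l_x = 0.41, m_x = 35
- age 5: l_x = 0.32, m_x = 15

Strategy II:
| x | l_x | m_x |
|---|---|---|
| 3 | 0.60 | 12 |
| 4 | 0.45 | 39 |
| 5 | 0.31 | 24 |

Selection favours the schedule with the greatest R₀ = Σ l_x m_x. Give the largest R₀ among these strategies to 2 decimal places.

Strategy I: R₀ = 0.73×0 + 0.41×35 + 0.32×15 = 19.1500
Strategy II: R₀ = 0.60×12 + 0.45×39 + 0.31×24 = 32.1900
Highest R₀: strategy II with 32.1900.

32.19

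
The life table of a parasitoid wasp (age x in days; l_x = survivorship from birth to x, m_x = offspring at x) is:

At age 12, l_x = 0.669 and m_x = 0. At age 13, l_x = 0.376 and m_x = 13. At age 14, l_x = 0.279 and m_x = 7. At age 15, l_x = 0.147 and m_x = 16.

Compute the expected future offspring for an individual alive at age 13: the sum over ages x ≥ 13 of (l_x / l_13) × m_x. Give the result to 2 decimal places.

24.45

l_13 = 0.376. Conditional survival from age 13 to x is l_x / l_13.
  x=13: (0.376/0.376) × 13 = 13.0000
  x=14: (0.279/0.376) × 7 = 5.1941
  x=15: (0.147/0.376) × 16 = 6.2553
Sum = 13.0000 + 5.1941 + 6.2553 = 24.4495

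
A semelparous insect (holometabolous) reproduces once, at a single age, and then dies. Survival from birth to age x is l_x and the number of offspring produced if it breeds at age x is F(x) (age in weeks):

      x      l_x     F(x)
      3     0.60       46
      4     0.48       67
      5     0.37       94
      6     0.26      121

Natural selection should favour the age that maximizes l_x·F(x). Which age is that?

Expected offspring if breeding at age x = l_x × F(x):
  age 3: 0.60 × 46 = 27.600
  age 4: 0.48 × 67 = 32.160
  age 5: 0.37 × 94 = 34.780
  age 6: 0.26 × 121 = 31.460
Maximum at age 5 (34.780).

5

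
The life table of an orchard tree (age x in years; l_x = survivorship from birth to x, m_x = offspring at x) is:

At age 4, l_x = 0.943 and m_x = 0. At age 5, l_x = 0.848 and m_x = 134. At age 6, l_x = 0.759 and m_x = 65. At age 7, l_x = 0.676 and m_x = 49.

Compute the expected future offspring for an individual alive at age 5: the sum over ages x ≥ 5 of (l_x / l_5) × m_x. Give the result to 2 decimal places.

231.24

l_5 = 0.848. Conditional survival from age 5 to x is l_x / l_5.
  x=5: (0.848/0.848) × 134 = 134.0000
  x=6: (0.759/0.848) × 65 = 58.1781
  x=7: (0.676/0.848) × 49 = 39.0613
Sum = 134.0000 + 58.1781 + 39.0613 = 231.2394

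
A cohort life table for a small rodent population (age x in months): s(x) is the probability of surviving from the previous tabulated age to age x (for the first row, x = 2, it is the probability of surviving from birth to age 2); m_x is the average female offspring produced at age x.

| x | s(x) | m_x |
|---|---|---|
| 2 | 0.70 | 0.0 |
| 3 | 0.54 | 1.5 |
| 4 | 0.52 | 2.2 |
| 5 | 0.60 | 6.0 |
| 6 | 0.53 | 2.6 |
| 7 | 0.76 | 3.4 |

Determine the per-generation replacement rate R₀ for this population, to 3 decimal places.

2.031

Survivorship from birth: l_x = s_2·s_3·…·s_x.
  l_2 = 0.70000
  l_3 = 0.37800
  l_4 = 0.19656
  l_5 = 0.11794
  l_6 = 0.06251
  l_7 = 0.04750
R₀ = Σ l_x m_x:
  age 2: 0.70000 × 0.0 = 0.0000
  age 3: 0.37800 × 1.5 = 0.5670
  age 4: 0.19656 × 2.2 = 0.4324
  age 5: 0.11794 × 6.0 = 0.7076
  age 6: 0.06251 × 2.6 = 0.1625
  age 7: 0.04750 × 3.4 = 0.1615
R₀ = 0.0000 + 0.5670 + 0.4324 + 0.7076 + 0.1625 + 0.1615 = 2.0311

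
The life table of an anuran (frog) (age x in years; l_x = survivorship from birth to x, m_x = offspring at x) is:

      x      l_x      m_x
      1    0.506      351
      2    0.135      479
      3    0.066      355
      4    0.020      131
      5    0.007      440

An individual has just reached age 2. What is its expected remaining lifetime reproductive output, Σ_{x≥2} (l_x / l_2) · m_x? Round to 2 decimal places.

694.78

l_2 = 0.135. Conditional survival from age 2 to x is l_x / l_2.
  x=2: (0.135/0.135) × 479 = 479.0000
  x=3: (0.066/0.135) × 355 = 173.5556
  x=4: (0.020/0.135) × 131 = 19.4074
  x=5: (0.007/0.135) × 440 = 22.8148
Sum = 479.0000 + 173.5556 + 19.4074 + 22.8148 = 694.7778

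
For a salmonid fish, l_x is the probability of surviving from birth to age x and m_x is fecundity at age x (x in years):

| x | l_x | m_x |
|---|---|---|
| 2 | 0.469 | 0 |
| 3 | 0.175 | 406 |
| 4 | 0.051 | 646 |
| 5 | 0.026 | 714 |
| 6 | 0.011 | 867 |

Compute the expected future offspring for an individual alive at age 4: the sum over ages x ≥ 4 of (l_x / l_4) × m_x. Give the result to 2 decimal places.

l_4 = 0.051. Conditional survival from age 4 to x is l_x / l_4.
  x=4: (0.051/0.051) × 646 = 646.0000
  x=5: (0.026/0.051) × 714 = 364.0000
  x=6: (0.011/0.051) × 867 = 187.0000
Sum = 646.0000 + 364.0000 + 187.0000 = 1197.0000

1197.00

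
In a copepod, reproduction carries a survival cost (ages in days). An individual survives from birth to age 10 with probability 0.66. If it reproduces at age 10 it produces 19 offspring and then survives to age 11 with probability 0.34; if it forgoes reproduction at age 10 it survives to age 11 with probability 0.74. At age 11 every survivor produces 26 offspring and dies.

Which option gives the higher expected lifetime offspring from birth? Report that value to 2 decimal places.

breed at age 10: R₀ = 0.66 × (19 + 0.34 × 26) = 0.66 × 27.8400 = 18.3744
delay to age 11: R₀ = 0.66 × (0.74 × 26) = 0.66 × 19.2400 = 12.6984
Higher: breed at age 10 (18.3744).

18.37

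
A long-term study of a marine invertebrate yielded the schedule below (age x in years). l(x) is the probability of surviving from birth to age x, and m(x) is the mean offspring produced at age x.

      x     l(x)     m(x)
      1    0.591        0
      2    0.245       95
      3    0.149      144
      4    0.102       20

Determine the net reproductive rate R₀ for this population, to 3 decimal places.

46.771

R₀ = Σ l(x) m(x):
  age 1: 0.591 × 0 = 0.0000
  age 2: 0.245 × 95 = 23.2750
  age 3: 0.149 × 144 = 21.4560
  age 4: 0.102 × 20 = 2.0400
R₀ = 0.0000 + 23.2750 + 21.4560 + 2.0400 = 46.7710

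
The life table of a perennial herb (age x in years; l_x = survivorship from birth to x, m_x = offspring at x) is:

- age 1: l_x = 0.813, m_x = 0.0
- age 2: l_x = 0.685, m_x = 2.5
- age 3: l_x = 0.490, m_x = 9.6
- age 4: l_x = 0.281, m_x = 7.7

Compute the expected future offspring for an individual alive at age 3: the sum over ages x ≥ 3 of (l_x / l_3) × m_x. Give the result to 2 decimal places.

14.02

l_3 = 0.490. Conditional survival from age 3 to x is l_x / l_3.
  x=3: (0.490/0.490) × 9.6 = 9.6000
  x=4: (0.281/0.490) × 7.7 = 4.4157
Sum = 9.6000 + 4.4157 = 14.0157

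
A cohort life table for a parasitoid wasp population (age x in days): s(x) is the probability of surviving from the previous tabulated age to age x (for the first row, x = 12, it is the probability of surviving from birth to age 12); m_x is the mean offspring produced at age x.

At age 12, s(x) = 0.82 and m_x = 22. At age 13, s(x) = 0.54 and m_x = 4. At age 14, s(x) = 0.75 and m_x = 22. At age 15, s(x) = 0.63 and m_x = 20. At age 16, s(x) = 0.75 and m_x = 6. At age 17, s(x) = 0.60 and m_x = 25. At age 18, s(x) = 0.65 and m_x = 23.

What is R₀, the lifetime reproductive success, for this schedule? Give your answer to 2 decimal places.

Survivorship from birth: l_x = s_12·s_13·…·s_x.
  l_12 = 0.82000
  l_13 = 0.44280
  l_14 = 0.33210
  l_15 = 0.20922
  l_16 = 0.15692
  l_17 = 0.09415
  l_18 = 0.06120
R₀ = Σ l_x m_x:
  age 12: 0.82000 × 22 = 18.0400
  age 13: 0.44280 × 4 = 1.7712
  age 14: 0.33210 × 22 = 7.3062
  age 15: 0.20922 × 20 = 4.1844
  age 16: 0.15692 × 6 = 0.9415
  age 17: 0.09415 × 25 = 2.3537
  age 18: 0.06120 × 23 = 1.4076
R₀ = 18.0400 + 1.7712 + 7.3062 + 4.1844 + 0.9415 + 2.3537 + 1.4076 = 36.0047

36.00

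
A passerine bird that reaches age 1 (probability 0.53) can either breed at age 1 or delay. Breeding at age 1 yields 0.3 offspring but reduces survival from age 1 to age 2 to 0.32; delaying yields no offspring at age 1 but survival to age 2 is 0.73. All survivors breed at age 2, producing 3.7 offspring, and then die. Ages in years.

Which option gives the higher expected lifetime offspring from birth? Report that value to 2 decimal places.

1.43

breed at age 1: R₀ = 0.53 × (0.3 + 0.32 × 3.7) = 0.53 × 1.4840 = 0.7865
delay to age 2: R₀ = 0.53 × (0.73 × 3.7) = 0.53 × 2.7010 = 1.4315
Higher: delay to age 2 (1.4315).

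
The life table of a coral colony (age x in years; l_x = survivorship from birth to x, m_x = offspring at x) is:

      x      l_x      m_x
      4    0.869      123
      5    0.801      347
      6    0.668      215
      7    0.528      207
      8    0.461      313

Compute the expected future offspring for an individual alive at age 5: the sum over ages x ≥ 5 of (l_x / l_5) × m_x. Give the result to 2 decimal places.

l_5 = 0.801. Conditional survival from age 5 to x is l_x / l_5.
  x=5: (0.801/0.801) × 347 = 347.0000
  x=6: (0.668/0.801) × 215 = 179.3009
  x=7: (0.528/0.801) × 207 = 136.4494
  x=8: (0.461/0.801) × 313 = 180.1411
Sum = 347.0000 + 179.3009 + 136.4494 + 180.1411 = 842.8914

842.89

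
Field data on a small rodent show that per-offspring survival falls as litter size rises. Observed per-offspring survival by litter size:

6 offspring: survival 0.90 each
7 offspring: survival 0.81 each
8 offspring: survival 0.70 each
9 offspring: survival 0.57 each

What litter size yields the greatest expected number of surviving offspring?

7

Expected surviving offspring = c × s(c):
  c=6: 6 × 0.90 = 5.400
  c=7: 7 × 0.81 = 5.670
  c=8: 8 × 0.70 = 5.600
  c=9: 9 × 0.57 = 5.130
Maximum at c = 7 (5.670 surviving offspring).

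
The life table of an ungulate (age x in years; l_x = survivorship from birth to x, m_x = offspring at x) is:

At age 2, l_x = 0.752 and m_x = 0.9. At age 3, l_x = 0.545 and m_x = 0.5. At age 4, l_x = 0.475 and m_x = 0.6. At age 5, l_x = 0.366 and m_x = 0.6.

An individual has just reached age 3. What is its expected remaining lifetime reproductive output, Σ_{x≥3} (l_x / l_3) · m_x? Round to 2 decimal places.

1.43

l_3 = 0.545. Conditional survival from age 3 to x is l_x / l_3.
  x=3: (0.545/0.545) × 0.5 = 0.5000
  x=4: (0.475/0.545) × 0.6 = 0.5229
  x=5: (0.366/0.545) × 0.6 = 0.4029
Sum = 0.5000 + 0.5229 + 0.4029 = 1.4259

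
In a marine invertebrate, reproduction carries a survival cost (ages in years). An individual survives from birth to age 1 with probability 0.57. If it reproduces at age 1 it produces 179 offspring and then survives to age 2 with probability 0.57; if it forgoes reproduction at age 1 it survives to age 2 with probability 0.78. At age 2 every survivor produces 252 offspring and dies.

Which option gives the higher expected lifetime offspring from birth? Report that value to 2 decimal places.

183.90

breed at age 1: R₀ = 0.57 × (179 + 0.57 × 252) = 0.57 × 322.6400 = 183.9048
delay to age 2: R₀ = 0.57 × (0.78 × 252) = 0.57 × 196.5600 = 112.0392
Higher: breed at age 1 (183.9048).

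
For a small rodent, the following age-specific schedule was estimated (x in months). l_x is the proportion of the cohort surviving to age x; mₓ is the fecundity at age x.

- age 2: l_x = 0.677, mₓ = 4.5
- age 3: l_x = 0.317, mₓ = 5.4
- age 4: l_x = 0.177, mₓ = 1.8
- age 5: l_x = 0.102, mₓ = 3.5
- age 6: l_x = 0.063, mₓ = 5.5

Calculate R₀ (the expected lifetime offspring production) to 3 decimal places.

R₀ = Σ l_x mₓ:
  age 2: 0.677 × 4.5 = 3.0465
  age 3: 0.317 × 5.4 = 1.7118
  age 4: 0.177 × 1.8 = 0.3186
  age 5: 0.102 × 3.5 = 0.3570
  age 6: 0.063 × 5.5 = 0.3465
R₀ = 3.0465 + 1.7118 + 0.3186 + 0.3570 + 0.3465 = 5.7804

5.780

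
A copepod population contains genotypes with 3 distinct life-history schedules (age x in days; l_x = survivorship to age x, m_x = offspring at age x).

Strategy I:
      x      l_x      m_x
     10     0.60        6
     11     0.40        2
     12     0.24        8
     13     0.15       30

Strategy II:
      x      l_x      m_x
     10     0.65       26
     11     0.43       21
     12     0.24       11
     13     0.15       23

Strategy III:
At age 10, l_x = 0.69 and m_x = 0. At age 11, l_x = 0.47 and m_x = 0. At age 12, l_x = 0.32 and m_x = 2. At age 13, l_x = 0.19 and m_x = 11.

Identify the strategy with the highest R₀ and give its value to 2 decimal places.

Strategy I: R₀ = 0.60×6 + 0.40×2 + 0.24×8 + 0.15×30 = 10.8200
Strategy II: R₀ = 0.65×26 + 0.43×21 + 0.24×11 + 0.15×23 = 32.0200
Strategy III: R₀ = 0.69×0 + 0.47×0 + 0.32×2 + 0.19×11 = 2.7300
Highest R₀: strategy II with 32.0200.

32.02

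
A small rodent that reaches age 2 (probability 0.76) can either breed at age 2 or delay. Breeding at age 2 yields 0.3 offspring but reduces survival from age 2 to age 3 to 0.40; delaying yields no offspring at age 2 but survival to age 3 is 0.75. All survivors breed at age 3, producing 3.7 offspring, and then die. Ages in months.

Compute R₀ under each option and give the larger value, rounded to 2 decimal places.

breed at age 2: R₀ = 0.76 × (0.3 + 0.40 × 3.7) = 0.76 × 1.7800 = 1.3528
delay to age 3: R₀ = 0.76 × (0.75 × 3.7) = 0.76 × 2.7750 = 2.1090
Higher: delay to age 3 (2.1090).

2.11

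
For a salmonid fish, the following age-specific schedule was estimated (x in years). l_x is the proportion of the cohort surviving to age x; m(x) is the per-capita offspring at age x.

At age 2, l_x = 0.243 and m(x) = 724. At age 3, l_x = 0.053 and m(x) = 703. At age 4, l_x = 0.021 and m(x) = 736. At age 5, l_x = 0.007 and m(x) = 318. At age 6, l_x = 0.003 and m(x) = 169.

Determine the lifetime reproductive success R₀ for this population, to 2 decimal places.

R₀ = Σ l_x m(x):
  age 2: 0.243 × 724 = 175.9320
  age 3: 0.053 × 703 = 37.2590
  age 4: 0.021 × 736 = 15.4560
  age 5: 0.007 × 318 = 2.2260
  age 6: 0.003 × 169 = 0.5070
R₀ = 175.9320 + 37.2590 + 15.4560 + 2.2260 + 0.5070 = 231.3800

231.38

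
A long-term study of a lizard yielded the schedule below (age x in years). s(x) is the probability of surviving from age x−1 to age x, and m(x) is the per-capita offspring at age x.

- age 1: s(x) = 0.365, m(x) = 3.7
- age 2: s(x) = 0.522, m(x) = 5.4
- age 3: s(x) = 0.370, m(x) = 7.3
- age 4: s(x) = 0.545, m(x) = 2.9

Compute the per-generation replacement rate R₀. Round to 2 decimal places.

3.01

Survivorship from birth: l_x = s_1·s_2·…·s_x.
  l_1 = 0.36500
  l_2 = 0.19053
  l_3 = 0.07050
  l_4 = 0.03842
R₀ = Σ l_x m(x):
  age 1: 0.36500 × 3.7 = 1.3505
  age 2: 0.19053 × 5.4 = 1.0289
  age 3: 0.07050 × 7.3 = 0.5146
  age 4: 0.03842 × 2.9 = 0.1114
R₀ = 1.3505 + 1.0289 + 0.5146 + 0.1114 = 3.0054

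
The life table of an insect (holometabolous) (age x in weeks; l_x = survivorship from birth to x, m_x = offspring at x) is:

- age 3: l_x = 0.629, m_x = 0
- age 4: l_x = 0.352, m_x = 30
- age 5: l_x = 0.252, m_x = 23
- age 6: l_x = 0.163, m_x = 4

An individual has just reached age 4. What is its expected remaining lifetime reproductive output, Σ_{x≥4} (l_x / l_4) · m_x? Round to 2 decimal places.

48.32

l_4 = 0.352. Conditional survival from age 4 to x is l_x / l_4.
  x=4: (0.352/0.352) × 30 = 30.0000
  x=5: (0.252/0.352) × 23 = 16.4659
  x=6: (0.163/0.352) × 4 = 1.8523
Sum = 30.0000 + 16.4659 + 1.8523 = 48.3182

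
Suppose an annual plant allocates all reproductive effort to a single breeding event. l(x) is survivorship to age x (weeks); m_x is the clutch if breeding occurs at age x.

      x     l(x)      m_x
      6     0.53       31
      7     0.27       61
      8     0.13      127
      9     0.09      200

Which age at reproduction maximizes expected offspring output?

Expected offspring if breeding at age x = l(x) × m_x:
  age 6: 0.53 × 31 = 16.430
  age 7: 0.27 × 61 = 16.470
  age 8: 0.13 × 127 = 16.510
  age 9: 0.09 × 200 = 18.000
Maximum at age 9 (18.000).

9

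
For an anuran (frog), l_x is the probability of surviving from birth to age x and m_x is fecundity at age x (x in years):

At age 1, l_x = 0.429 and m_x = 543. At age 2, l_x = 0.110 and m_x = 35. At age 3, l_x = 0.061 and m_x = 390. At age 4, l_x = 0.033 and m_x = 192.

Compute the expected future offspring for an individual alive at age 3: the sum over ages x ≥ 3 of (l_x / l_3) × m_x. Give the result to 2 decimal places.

l_3 = 0.061. Conditional survival from age 3 to x is l_x / l_3.
  x=3: (0.061/0.061) × 390 = 390.0000
  x=4: (0.033/0.061) × 192 = 103.8689
Sum = 390.0000 + 103.8689 = 493.8689

493.87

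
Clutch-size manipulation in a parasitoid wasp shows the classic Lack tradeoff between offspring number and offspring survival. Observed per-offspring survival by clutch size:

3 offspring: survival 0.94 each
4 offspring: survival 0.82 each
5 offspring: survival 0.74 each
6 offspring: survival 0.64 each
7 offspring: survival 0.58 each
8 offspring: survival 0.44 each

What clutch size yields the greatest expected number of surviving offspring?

Expected surviving offspring = c × s(c):
  c=3: 3 × 0.94 = 2.820
  c=4: 4 × 0.82 = 3.280
  c=5: 5 × 0.74 = 3.700
  c=6: 6 × 0.64 = 3.840
  c=7: 7 × 0.58 = 4.060
  c=8: 8 × 0.44 = 3.520
Maximum at c = 7 (4.060 surviving offspring).

7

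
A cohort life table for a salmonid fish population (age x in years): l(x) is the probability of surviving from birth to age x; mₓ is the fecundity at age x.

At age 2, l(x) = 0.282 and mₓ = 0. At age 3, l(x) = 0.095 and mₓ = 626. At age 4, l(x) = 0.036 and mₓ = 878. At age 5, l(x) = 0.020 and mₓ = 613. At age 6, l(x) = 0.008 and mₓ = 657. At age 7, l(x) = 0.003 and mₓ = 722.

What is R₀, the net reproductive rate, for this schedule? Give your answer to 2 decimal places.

110.76

R₀ = Σ l(x) mₓ:
  age 2: 0.282 × 0 = 0.0000
  age 3: 0.095 × 626 = 59.4700
  age 4: 0.036 × 878 = 31.6080
  age 5: 0.020 × 613 = 12.2600
  age 6: 0.008 × 657 = 5.2560
  age 7: 0.003 × 722 = 2.1660
R₀ = 0.0000 + 59.4700 + 31.6080 + 12.2600 + 5.2560 + 2.1660 = 110.7600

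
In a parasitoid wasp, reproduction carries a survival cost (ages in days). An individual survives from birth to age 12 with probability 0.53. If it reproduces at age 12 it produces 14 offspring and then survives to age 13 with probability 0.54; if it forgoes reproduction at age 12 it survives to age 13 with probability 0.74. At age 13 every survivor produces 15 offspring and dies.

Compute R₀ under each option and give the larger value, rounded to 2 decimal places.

11.71

breed at age 12: R₀ = 0.53 × (14 + 0.54 × 15) = 0.53 × 22.1000 = 11.7130
delay to age 13: R₀ = 0.53 × (0.74 × 15) = 0.53 × 11.1000 = 5.8830
Higher: breed at age 12 (11.7130).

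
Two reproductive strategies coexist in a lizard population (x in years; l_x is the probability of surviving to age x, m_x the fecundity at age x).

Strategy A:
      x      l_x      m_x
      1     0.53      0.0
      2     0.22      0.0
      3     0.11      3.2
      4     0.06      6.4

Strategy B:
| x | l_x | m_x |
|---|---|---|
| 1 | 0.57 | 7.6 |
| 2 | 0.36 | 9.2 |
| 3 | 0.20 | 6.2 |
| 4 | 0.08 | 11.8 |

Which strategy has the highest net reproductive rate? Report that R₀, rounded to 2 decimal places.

9.83

Strategy A: R₀ = 0.53×0.0 + 0.22×0.0 + 0.11×3.2 + 0.06×6.4 = 0.7360
Strategy B: R₀ = 0.57×7.6 + 0.36×9.2 + 0.20×6.2 + 0.08×11.8 = 9.8280
Highest R₀: strategy B with 9.8280.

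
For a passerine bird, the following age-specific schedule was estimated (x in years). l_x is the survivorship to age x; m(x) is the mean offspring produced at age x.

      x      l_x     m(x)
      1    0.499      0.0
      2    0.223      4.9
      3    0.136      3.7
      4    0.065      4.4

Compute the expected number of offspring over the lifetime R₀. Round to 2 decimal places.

R₀ = Σ l_x m(x):
  age 1: 0.499 × 0.0 = 0.0000
  age 2: 0.223 × 4.9 = 1.0927
  age 3: 0.136 × 3.7 = 0.5032
  age 4: 0.065 × 4.4 = 0.2860
R₀ = 0.0000 + 1.0927 + 0.5032 + 0.2860 = 1.8819

1.88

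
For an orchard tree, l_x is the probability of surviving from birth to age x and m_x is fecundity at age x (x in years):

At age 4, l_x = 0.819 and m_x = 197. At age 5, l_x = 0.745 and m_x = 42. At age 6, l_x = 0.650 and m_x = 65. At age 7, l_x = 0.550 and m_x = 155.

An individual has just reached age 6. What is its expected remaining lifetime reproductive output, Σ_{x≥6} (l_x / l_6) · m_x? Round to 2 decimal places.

196.15

l_6 = 0.650. Conditional survival from age 6 to x is l_x / l_6.
  x=6: (0.650/0.650) × 65 = 65.0000
  x=7: (0.550/0.650) × 155 = 131.1538
Sum = 65.0000 + 131.1538 = 196.1538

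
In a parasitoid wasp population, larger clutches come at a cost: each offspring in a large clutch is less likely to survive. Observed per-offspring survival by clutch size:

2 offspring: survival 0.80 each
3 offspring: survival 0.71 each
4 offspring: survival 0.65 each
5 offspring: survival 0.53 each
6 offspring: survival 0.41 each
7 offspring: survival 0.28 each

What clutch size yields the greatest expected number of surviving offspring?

Expected surviving offspring = c × s(c):
  c=2: 2 × 0.80 = 1.600
  c=3: 3 × 0.71 = 2.130
  c=4: 4 × 0.65 = 2.600
  c=5: 5 × 0.53 = 2.650
  c=6: 6 × 0.41 = 2.460
  c=7: 7 × 0.28 = 1.960
Maximum at c = 5 (2.650 surviving offspring).

5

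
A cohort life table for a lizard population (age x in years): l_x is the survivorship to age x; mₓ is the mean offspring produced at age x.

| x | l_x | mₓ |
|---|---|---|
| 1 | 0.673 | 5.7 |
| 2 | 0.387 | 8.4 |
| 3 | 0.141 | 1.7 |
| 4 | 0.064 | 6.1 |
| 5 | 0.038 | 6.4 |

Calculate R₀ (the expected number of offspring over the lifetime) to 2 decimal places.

R₀ = Σ l_x mₓ:
  age 1: 0.673 × 5.7 = 3.8361
  age 2: 0.387 × 8.4 = 3.2508
  age 3: 0.141 × 1.7 = 0.2397
  age 4: 0.064 × 6.1 = 0.3904
  age 5: 0.038 × 6.4 = 0.2432
R₀ = 3.8361 + 3.2508 + 0.2397 + 0.3904 + 0.2432 = 7.9602

7.96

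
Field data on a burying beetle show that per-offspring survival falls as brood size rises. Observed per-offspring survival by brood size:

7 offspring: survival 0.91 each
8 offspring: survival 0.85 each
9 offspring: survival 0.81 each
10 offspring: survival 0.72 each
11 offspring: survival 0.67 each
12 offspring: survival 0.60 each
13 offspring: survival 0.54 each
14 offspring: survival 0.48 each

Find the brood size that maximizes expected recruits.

Expected recruits = c × s(c):
  c=7: 7 × 0.91 = 6.370
  c=8: 8 × 0.85 = 6.800
  c=9: 9 × 0.81 = 7.290
  c=10: 10 × 0.72 = 7.200
  c=11: 11 × 0.67 = 7.370
  c=12: 12 × 0.60 = 7.200
  c=13: 13 × 0.54 = 7.020
  c=14: 14 × 0.48 = 6.720
Maximum at c = 11 (7.370 recruits).

11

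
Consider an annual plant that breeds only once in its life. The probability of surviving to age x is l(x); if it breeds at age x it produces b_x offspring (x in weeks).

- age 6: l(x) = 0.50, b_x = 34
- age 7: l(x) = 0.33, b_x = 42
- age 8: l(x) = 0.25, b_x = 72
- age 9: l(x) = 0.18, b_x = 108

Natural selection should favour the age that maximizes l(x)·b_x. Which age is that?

9

Expected offspring if breeding at age x = l(x) × b_x:
  age 6: 0.50 × 34 = 17.000
  age 7: 0.33 × 42 = 13.860
  age 8: 0.25 × 72 = 18.000
  age 9: 0.18 × 108 = 19.440
Maximum at age 9 (19.440).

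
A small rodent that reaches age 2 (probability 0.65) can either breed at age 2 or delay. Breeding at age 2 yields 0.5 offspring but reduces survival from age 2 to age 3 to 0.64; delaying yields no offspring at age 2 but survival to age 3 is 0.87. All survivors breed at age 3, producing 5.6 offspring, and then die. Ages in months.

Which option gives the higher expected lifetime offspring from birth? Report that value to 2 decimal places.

breed at age 2: R₀ = 0.65 × (0.5 + 0.64 × 5.6) = 0.65 × 4.0840 = 2.6546
delay to age 3: R₀ = 0.65 × (0.87 × 5.6) = 0.65 × 4.8720 = 3.1668
Higher: delay to age 3 (3.1668).

3.17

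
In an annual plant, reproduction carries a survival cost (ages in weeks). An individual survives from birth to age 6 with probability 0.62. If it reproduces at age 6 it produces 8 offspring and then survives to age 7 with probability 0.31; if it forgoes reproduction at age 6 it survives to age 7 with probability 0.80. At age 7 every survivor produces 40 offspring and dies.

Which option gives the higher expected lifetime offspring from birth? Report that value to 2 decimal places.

breed at age 6: R₀ = 0.62 × (8 + 0.31 × 40) = 0.62 × 20.4000 = 12.6480
delay to age 7: R₀ = 0.62 × (0.80 × 40) = 0.62 × 32.0000 = 19.8400
Higher: delay to age 7 (19.8400).

19.84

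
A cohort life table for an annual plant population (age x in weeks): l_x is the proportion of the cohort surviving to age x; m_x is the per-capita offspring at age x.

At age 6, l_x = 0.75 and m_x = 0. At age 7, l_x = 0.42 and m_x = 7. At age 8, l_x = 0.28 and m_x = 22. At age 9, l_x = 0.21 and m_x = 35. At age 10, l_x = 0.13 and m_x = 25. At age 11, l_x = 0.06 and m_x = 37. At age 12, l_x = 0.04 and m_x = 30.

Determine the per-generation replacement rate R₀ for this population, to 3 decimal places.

23.120

R₀ = Σ l_x m_x:
  age 6: 0.75 × 0 = 0.0000
  age 7: 0.42 × 7 = 2.9400
  age 8: 0.28 × 22 = 6.1600
  age 9: 0.21 × 35 = 7.3500
  age 10: 0.13 × 25 = 3.2500
  age 11: 0.06 × 37 = 2.2200
  age 12: 0.04 × 30 = 1.2000
R₀ = 0.0000 + 2.9400 + 6.1600 + 7.3500 + 3.2500 + 2.2200 + 1.2000 = 23.1200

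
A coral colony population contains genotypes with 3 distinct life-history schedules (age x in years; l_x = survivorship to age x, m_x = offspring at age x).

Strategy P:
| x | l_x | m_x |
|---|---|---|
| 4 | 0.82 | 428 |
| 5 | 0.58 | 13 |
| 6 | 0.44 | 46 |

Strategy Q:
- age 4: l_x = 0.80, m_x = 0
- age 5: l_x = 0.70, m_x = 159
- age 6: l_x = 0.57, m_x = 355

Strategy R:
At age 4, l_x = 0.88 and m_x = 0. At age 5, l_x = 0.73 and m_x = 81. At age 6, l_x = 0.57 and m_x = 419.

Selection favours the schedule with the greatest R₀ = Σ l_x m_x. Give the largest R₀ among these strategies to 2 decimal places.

Strategy P: R₀ = 0.82×428 + 0.58×13 + 0.44×46 = 378.7400
Strategy Q: R₀ = 0.80×0 + 0.70×159 + 0.57×355 = 313.6500
Strategy R: R₀ = 0.88×0 + 0.73×81 + 0.57×419 = 297.9600
Highest R₀: strategy P with 378.7400.

378.74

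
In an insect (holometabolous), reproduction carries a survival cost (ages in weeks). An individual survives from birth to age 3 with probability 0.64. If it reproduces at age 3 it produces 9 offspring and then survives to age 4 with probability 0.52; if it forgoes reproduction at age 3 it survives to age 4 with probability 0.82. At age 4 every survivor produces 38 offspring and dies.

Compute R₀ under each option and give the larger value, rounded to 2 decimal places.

breed at age 3: R₀ = 0.64 × (9 + 0.52 × 38) = 0.64 × 28.7600 = 18.4064
delay to age 4: R₀ = 0.64 × (0.82 × 38) = 0.64 × 31.1600 = 19.9424
Higher: delay to age 4 (19.9424).

19.94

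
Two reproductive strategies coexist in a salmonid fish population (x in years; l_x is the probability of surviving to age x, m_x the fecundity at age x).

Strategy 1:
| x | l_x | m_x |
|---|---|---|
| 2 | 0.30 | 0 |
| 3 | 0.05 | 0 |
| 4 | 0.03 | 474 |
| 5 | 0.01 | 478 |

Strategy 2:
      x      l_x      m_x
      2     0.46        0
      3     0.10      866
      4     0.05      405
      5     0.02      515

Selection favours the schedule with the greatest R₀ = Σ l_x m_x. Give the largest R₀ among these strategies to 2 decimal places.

Strategy 1: R₀ = 0.30×0 + 0.05×0 + 0.03×474 + 0.01×478 = 19.0000
Strategy 2: R₀ = 0.46×0 + 0.10×866 + 0.05×405 + 0.02×515 = 117.1500
Highest R₀: strategy 2 with 117.1500.

117.15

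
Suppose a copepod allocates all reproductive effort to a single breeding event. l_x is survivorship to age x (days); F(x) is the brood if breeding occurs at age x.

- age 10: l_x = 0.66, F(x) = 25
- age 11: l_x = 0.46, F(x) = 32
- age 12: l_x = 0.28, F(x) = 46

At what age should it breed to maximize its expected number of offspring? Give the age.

10

Expected offspring if breeding at age x = l_x × F(x):
  age 10: 0.66 × 25 = 16.500
  age 11: 0.46 × 32 = 14.720
  age 12: 0.28 × 46 = 12.880
Maximum at age 10 (16.500).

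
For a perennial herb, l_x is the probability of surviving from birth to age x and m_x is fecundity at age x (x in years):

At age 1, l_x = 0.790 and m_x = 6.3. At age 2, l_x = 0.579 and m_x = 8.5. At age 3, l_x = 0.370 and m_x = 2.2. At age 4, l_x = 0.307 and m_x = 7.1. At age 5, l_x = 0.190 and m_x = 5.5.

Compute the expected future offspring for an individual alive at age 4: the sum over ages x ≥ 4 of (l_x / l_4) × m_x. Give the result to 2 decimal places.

l_4 = 0.307. Conditional survival from age 4 to x is l_x / l_4.
  x=4: (0.307/0.307) × 7.1 = 7.1000
  x=5: (0.190/0.307) × 5.5 = 3.4039
Sum = 7.1000 + 3.4039 = 10.5039

10.50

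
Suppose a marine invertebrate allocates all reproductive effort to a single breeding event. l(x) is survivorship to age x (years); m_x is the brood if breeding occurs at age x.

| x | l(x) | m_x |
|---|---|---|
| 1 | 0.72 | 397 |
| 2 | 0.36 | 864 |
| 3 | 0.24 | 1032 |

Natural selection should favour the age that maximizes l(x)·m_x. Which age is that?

2

Expected offspring if breeding at age x = l(x) × m_x:
  age 1: 0.72 × 397 = 285.840
  age 2: 0.36 × 864 = 311.040
  age 3: 0.24 × 1032 = 247.680
Maximum at age 2 (311.040).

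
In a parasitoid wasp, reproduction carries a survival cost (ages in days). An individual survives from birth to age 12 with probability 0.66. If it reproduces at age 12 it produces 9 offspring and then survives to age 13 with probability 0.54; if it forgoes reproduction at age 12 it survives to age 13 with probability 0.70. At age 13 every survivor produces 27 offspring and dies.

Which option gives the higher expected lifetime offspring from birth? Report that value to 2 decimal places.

breed at age 12: R₀ = 0.66 × (9 + 0.54 × 27) = 0.66 × 23.5800 = 15.5628
delay to age 13: R₀ = 0.66 × (0.70 × 27) = 0.66 × 18.9000 = 12.4740
Higher: breed at age 12 (15.5628).

15.56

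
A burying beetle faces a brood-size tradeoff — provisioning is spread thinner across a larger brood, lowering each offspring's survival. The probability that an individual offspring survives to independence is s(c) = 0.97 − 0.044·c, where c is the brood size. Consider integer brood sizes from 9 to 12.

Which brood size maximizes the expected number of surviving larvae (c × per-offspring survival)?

11

Expected surviving larvae = c × s(c):
  c=9: 9 × 0.574 = 5.166
  c=10: 10 × 0.530 = 5.300
  c=11: 11 × 0.486 = 5.346
  c=12: 12 × 0.442 = 5.304
Maximum at c = 11 (5.346 surviving larvae).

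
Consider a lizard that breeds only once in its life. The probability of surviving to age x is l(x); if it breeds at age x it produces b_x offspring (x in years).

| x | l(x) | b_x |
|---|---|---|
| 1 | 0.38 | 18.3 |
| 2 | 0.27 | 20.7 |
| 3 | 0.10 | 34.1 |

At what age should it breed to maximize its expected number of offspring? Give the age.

Expected offspring if breeding at age x = l(x) × b_x:
  age 1: 0.38 × 18.3 = 6.954
  age 2: 0.27 × 20.7 = 5.589
  age 3: 0.10 × 34.1 = 3.410
Maximum at age 1 (6.954).

1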